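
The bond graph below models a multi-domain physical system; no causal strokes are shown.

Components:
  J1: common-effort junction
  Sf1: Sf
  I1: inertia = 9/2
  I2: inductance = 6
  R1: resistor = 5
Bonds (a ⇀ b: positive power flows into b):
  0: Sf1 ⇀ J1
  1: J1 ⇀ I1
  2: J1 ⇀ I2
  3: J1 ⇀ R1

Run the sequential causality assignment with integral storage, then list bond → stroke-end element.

b0 →Sf1
b1 →I1
b2 →I2
b3 →J1

b0 stroke→Sf1  (Sf1 (Sf) sets flow on bond)
b1 stroke→I1  (I1 integral (f out))
b2 stroke→I2  (prefer integral on I2)
b3 stroke→J1  (J1 needs exactly one e-in)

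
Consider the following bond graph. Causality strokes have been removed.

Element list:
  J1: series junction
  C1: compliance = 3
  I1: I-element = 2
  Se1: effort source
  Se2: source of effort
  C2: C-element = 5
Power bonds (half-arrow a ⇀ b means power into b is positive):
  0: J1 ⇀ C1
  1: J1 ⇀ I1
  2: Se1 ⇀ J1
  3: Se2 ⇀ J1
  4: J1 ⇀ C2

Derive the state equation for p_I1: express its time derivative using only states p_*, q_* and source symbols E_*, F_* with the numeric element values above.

dp_I1/dt = E_Se1 + E_Se2 - q_C1/3 - q_C2/5

bond 2 →J1  (Se1 fixes effort; stroke away)
bond 3 →J1  (Se2 fixes effort; stroke away)
bond 0 →J1  (prefer integral on C1)
bond 1 →I1  (I1: I, integral causality)
bond 4 →J1  (1-jn J1 has f-setter on 1)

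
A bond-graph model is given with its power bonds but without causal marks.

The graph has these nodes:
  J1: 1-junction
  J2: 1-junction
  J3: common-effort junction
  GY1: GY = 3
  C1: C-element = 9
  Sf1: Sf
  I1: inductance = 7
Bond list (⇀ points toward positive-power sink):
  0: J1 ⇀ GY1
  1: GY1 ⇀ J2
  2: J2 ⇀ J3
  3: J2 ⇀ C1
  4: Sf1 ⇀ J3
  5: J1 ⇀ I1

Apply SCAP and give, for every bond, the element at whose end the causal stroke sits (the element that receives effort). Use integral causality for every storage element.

β0 stroke→J1
β1 stroke→J2
β2 stroke→J3
β3 stroke→J2
β4 stroke→Sf1
β5 stroke→I1

bond 4 stroke at Sf1  (Sf1 (Sf) sets flow on bond)
bond 2 stroke at J3  (J3 needs exactly one e-in)
bond 1 stroke at J2  (common-f at J2 fixed by 2)
bond 3 stroke at J2  (J2: bond 2 brought flow, rest push out)
bond 0 stroke at J1  (through GY1, causality inverts; strokes same side of GY1)
bond 5 stroke at I1  (J1: last free bond brings flow in)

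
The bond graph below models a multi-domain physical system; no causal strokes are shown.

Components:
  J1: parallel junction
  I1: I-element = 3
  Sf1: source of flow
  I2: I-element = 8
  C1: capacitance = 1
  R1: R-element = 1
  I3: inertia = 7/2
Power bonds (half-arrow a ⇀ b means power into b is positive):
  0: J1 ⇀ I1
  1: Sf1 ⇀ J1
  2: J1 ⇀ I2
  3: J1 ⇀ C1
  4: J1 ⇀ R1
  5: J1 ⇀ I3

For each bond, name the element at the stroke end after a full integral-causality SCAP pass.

#1 →Sf1  (Sf1 (Sf) sets flow on bond)
#0 →I1  (prefer integral on I1)
#2 →I2  (prefer integral on I2)
#3 →J1  (C1: C, integral causality)
#4 →R1  (J1 effort already set via bond 3)
#5 →I3  (J1 effort already set via bond 3)

#0 stroke at I1
#1 stroke at Sf1
#2 stroke at I2
#3 stroke at J1
#4 stroke at R1
#5 stroke at I3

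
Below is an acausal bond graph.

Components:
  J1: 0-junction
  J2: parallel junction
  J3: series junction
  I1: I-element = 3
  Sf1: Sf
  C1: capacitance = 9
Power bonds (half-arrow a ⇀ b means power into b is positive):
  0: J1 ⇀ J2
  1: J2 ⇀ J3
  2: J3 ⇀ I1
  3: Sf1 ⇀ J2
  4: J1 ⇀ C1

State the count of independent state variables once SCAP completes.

#3 |Sf1  (Sf1: flow source, stroke at near end)
#2 |I1  (I1 integral (f out))
#1 |J3  (J3 flow already set via bond 2)
#0 |J2  (J2 needs exactly one e-in)
#4 |J1  (J1 needs exactly one e-in)

2  (C1, I1 all integral)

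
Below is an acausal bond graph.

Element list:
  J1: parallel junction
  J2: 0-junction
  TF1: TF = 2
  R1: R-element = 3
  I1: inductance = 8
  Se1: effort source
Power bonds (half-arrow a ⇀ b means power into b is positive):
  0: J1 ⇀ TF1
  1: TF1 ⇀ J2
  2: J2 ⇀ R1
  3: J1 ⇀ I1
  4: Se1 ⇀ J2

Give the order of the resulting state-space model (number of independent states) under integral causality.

#4 |J2  (source Se1 imposes e)
#1 |TF1  (common-e at J2 fixed by 4)
#2 |R1  (J2: bond 4 brought effort, rest push out)
#0 |J1  (TF1 one-in-one-out from 1)
#3 |I1  (J1: bond 0 brought effort, rest push out)

1  (I1 all integral)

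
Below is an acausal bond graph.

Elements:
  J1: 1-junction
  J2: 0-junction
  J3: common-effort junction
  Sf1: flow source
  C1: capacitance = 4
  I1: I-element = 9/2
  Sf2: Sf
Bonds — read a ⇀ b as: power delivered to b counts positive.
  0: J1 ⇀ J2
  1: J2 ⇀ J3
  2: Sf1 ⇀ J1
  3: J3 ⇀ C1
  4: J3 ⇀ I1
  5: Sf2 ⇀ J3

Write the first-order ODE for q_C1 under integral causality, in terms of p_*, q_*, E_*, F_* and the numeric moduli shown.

β2 |Sf1  (source Sf1 imposes f)
β5 |Sf2  (Sf2 fixes flow; stroke at Sf2)
β0 |J1  (common-f at J1 fixed by 2)
β1 |J2  (closing 0-jn rule on J2)
β3 |J3  (prefer integral on C1)
β4 |I1  (common-e at J3 fixed by 3)

dq_C1/dt = F_Sf1 + F_Sf2 - 2*p_I1/9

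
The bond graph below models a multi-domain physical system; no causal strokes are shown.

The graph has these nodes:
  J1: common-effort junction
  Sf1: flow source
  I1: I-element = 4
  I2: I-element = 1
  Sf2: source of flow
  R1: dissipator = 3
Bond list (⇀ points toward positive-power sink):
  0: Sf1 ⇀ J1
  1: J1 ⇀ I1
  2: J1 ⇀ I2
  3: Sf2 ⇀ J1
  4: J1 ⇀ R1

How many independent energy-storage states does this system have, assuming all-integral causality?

2  (I1, I2 all integral)

b0 |Sf1  (Sf1: flow source, stroke at near end)
b3 |Sf2  (Sf2: flow source, stroke at near end)
b1 |I1  (prefer integral on I1)
b2 |I2  (I2 integral (f out))
b4 |J1  (J1: last free bond brings effort in)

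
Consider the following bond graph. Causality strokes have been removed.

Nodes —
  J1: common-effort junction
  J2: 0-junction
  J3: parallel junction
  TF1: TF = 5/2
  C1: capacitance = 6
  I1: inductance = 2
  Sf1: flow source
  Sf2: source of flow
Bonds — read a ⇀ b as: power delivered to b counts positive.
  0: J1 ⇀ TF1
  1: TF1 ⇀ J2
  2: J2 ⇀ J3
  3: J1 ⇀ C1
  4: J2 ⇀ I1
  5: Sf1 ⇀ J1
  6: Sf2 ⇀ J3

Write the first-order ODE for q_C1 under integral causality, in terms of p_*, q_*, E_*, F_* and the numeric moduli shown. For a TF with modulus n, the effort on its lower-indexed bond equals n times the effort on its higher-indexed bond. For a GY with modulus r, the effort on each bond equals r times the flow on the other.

dq_C1/dt = F_Sf1 + 2*F_Sf2/5 - p_I1/5

β5 |Sf1  (Sf1: flow source, stroke at near end)
β6 |Sf2  (Sf2: flow source, stroke at near end)
β2 |J3  (only one effort-in slot at J3)
β3 |J1  (C1 outputs effort q/C1)
β0 |TF1  (0-jn J1 has e-setter on 3)
β1 |J2  (TF1: transformer flips bond 0)
β4 |I1  (0-jn J2 has e-setter on 1)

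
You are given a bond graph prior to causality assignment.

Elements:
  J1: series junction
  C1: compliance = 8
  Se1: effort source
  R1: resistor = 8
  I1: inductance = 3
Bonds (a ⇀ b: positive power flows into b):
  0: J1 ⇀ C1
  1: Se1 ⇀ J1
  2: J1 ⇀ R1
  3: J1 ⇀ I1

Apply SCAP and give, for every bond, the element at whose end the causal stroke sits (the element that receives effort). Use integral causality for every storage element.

β0 |J1
β1 |J1
β2 |J1
β3 |I1

bond 1 |J1  (Se1 fixes effort; stroke away)
bond 0 |J1  (C1 outputs effort q/C1)
bond 3 |I1  (I1 integral (f out))
bond 2 |J1  (J1: bond 3 brought flow, rest push out)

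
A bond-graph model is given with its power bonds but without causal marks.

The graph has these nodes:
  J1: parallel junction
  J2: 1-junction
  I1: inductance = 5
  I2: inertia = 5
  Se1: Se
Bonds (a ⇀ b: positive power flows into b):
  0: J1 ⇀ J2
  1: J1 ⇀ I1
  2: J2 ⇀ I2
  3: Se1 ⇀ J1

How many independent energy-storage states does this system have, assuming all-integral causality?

2  (I1, I2 all integral)

b3 stroke→J1  (Se1 fixes effort; stroke away)
b0 stroke→J2  (J1 effort already set via bond 3)
b1 stroke→I1  (common-e at J1 fixed by 3)
b2 stroke→I2  (J2: last free bond brings flow in)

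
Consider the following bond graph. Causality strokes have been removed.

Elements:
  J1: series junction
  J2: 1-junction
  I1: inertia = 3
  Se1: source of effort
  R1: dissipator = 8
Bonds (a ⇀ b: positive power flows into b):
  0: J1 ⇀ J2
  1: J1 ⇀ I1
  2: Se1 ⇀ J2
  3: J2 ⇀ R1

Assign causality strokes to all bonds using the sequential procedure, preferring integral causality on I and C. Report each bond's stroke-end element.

#0 →J1
#1 →I1
#2 →J2
#3 →J2

bond 2 stroke at J2  (Se1: effort source, stroke at far end)
bond 1 stroke at I1  (I1 integral (f out))
bond 0 stroke at J1  (common-f at J1 fixed by 1)
bond 3 stroke at J2  (J2 flow already set via bond 0)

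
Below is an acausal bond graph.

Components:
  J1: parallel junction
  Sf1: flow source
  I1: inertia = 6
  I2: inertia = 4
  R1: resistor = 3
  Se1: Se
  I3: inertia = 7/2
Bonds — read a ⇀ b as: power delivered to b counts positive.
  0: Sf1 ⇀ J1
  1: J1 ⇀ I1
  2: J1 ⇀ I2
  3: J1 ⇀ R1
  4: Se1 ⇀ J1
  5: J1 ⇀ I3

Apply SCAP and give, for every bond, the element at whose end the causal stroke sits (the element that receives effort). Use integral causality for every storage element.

#0 stroke→Sf1
#1 stroke→I1
#2 stroke→I2
#3 stroke→R1
#4 stroke→J1
#5 stroke→I3

b0 stroke at Sf1  (Sf1 fixes flow; stroke at Sf1)
b4 stroke at J1  (Se1: effort source, stroke at far end)
b1 stroke at I1  (common-e at J1 fixed by 4)
b2 stroke at I2  (J1 effort already set via bond 4)
b3 stroke at R1  (J1 effort already set via bond 4)
b5 stroke at I3  (J1 effort already set via bond 4)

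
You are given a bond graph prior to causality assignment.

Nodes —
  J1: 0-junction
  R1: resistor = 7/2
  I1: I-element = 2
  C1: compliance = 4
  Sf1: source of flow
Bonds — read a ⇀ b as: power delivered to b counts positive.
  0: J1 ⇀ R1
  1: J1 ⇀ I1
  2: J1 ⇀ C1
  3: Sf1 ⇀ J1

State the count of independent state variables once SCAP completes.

2  (C1, I1 all integral)

β3 |Sf1  (Sf1 (Sf) sets flow on bond)
β1 |I1  (I1 integral (f out))
β2 |J1  (C1: C, integral causality)
β0 |R1  (common-e at J1 fixed by 2)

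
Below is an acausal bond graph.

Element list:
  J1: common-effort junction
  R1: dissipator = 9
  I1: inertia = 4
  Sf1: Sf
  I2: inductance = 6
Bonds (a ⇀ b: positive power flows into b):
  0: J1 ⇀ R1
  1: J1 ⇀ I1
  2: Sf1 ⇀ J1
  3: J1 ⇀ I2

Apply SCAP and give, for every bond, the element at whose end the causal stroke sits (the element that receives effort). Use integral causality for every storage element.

b0 stroke at J1
b1 stroke at I1
b2 stroke at Sf1
b3 stroke at I2

β2 |Sf1  (Sf1: flow source, stroke at near end)
β1 |I1  (I1 integral (f out))
β3 |I2  (I2 integral (f out))
β0 |J1  (only one effort-in slot at J1)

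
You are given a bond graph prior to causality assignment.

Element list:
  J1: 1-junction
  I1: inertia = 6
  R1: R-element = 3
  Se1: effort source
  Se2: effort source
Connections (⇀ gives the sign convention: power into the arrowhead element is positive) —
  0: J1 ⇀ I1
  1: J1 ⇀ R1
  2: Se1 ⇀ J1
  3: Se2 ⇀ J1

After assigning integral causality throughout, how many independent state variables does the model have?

b2 stroke→J1  (Se1: effort source, stroke at far end)
b3 stroke→J1  (source Se2 imposes e)
b0 stroke→I1  (prefer integral on I1)
b1 stroke→J1  (common-f at J1 fixed by 0)

1  (I1 all integral)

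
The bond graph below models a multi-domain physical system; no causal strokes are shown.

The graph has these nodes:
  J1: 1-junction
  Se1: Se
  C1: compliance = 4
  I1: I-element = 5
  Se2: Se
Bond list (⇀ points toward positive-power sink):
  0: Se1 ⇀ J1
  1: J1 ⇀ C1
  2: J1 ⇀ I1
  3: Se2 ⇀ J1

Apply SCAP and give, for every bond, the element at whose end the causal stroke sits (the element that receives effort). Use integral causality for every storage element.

β0 |J1  (source Se1 imposes e)
β3 |J1  (Se2: effort source, stroke at far end)
β1 |J1  (C1 outputs effort q/C1)
β2 |I1  (J1 needs exactly one f-in)

b0 stroke→J1
b1 stroke→J1
b2 stroke→I1
b3 stroke→J1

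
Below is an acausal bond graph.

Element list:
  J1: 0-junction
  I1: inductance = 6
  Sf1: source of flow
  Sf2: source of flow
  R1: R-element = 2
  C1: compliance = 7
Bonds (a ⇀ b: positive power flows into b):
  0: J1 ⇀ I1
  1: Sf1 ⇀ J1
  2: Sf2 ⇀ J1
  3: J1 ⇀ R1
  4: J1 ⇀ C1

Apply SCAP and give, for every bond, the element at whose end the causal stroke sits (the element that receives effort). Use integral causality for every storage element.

β0 stroke→I1
β1 stroke→Sf1
β2 stroke→Sf2
β3 stroke→R1
β4 stroke→J1

#1 →Sf1  (Sf1 (Sf) sets flow on bond)
#2 →Sf2  (Sf2 (Sf) sets flow on bond)
#0 →I1  (I1 integral (f out))
#4 →J1  (prefer integral on C1)
#3 →R1  (J1: bond 4 brought effort, rest push out)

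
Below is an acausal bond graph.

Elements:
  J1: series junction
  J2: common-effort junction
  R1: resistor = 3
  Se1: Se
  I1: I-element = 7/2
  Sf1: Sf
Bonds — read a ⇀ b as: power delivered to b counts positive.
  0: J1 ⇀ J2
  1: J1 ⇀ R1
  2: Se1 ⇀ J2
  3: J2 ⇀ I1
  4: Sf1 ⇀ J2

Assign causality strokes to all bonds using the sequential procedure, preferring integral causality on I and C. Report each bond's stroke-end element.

b2 →J2  (Se1 (Se) sets effort on bond)
b4 →Sf1  (source Sf1 imposes f)
b0 →J1  (J2 effort already set via bond 2)
b3 →I1  (J2 effort already set via bond 2)
b1 →R1  (closing 1-jn rule on J1)

β0 |J1
β1 |R1
β2 |J2
β3 |I1
β4 |Sf1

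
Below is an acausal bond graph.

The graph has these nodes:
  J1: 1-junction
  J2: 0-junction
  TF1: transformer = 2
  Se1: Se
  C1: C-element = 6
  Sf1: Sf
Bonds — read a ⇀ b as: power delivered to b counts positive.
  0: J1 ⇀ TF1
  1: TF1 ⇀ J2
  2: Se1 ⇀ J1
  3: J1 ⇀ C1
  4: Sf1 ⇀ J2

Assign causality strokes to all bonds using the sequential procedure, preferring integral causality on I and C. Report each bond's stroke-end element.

#2 →J1  (Se1 fixes effort; stroke away)
#4 →Sf1  (source Sf1 imposes f)
#1 →J2  (only one effort-in slot at J2)
#0 →TF1  (TF TF1: opposite of bond 1)
#3 →J1  (J1: bond 0 brought flow, rest push out)

β0 |TF1
β1 |J2
β2 |J1
β3 |J1
β4 |Sf1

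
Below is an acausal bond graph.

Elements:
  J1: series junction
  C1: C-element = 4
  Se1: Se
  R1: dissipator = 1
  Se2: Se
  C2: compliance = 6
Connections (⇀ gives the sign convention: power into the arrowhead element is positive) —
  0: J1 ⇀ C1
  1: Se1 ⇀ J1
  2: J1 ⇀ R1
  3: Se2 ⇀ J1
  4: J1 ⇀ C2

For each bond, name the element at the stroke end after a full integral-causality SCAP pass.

β1 stroke at J1  (source Se1 imposes e)
β3 stroke at J1  (source Se2 imposes e)
β0 stroke at J1  (prefer integral on C1)
β4 stroke at J1  (prefer integral on C2)
β2 stroke at R1  (closing 1-jn rule on J1)

#0 →J1
#1 →J1
#2 →R1
#3 →J1
#4 →J1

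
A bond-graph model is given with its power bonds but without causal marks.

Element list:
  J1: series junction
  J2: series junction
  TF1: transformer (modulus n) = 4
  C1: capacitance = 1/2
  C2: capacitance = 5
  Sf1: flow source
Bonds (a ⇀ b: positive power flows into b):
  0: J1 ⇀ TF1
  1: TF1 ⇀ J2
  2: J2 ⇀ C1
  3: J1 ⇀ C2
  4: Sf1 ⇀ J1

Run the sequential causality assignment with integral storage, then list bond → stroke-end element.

b0 |J1
b1 |TF1
b2 |J2
b3 |J1
b4 |Sf1

bond 4 →Sf1  (Sf1 (Sf) sets flow on bond)
bond 0 →J1  (J1 flow already set via bond 4)
bond 3 →J1  (J1: bond 4 brought flow, rest push out)
bond 1 →TF1  (through TF1, causality passes straight; one stroke at TF1)
bond 2 →J2  (common-f at J2 fixed by 1)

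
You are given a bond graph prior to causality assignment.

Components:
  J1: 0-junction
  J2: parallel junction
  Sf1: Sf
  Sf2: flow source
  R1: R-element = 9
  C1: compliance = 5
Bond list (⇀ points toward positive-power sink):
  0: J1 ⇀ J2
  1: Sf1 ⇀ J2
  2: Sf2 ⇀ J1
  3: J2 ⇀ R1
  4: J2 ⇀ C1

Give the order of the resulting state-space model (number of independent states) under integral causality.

1  (C1 all integral)

b1 →Sf1  (Sf1 fixes flow; stroke at Sf1)
b2 →Sf2  (Sf2: flow source, stroke at near end)
b0 →J1  (J1 needs exactly one e-in)
b4 →J2  (C1 outputs effort q/C1)
b3 →R1  (J2: bond 4 brought effort, rest push out)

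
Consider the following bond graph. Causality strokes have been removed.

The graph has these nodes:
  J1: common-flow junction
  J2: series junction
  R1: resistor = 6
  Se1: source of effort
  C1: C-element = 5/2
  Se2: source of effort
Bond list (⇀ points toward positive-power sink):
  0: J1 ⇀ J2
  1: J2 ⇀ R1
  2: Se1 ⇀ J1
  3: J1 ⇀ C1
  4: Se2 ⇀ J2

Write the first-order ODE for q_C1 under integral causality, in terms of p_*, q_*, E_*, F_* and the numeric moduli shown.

dq_C1/dt = E_Se1/6 + E_Se2/6 - q_C1/15

b2 |J1  (Se1: effort source, stroke at far end)
b4 |J2  (Se2: effort source, stroke at far end)
b3 |J1  (prefer integral on C1)
b0 |J2  (only one flow-in slot at J1)
b1 |R1  (J2 needs exactly one f-in)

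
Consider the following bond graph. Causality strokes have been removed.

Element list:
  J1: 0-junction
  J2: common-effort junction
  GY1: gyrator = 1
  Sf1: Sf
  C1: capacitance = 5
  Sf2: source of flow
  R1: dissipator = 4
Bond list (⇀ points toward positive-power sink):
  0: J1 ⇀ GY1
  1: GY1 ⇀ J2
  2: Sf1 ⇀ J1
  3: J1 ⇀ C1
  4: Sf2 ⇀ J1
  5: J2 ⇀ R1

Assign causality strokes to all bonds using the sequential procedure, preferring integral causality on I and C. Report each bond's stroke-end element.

β0 stroke→GY1
β1 stroke→GY1
β2 stroke→Sf1
β3 stroke→J1
β4 stroke→Sf2
β5 stroke→J2

bond 2 stroke→Sf1  (Sf1 fixes flow; stroke at Sf1)
bond 4 stroke→Sf2  (Sf2 fixes flow; stroke at Sf2)
bond 3 stroke→J1  (C1 outputs effort q/C1)
bond 0 stroke→GY1  (0-jn J1 has e-setter on 3)
bond 1 stroke→GY1  (GY1: gyrator matches bond 0)
bond 5 stroke→J2  (closing 0-jn rule on J2)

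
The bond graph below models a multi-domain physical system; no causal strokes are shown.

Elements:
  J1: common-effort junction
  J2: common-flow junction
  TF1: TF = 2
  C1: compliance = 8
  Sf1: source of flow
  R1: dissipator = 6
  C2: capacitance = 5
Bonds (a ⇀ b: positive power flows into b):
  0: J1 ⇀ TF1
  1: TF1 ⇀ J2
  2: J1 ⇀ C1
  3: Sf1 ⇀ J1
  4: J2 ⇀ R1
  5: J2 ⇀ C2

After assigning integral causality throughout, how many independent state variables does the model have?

b3 stroke→Sf1  (Sf1: flow source, stroke at near end)
b2 stroke→J1  (C1: C, integral causality)
b0 stroke→TF1  (J1: bond 2 brought effort, rest push out)
b1 stroke→J2  (TF TF1: opposite of bond 0)
b5 stroke→J2  (C2 integral (e out))
b4 stroke→R1  (only one flow-in slot at J2)

2  (C1, C2 all integral)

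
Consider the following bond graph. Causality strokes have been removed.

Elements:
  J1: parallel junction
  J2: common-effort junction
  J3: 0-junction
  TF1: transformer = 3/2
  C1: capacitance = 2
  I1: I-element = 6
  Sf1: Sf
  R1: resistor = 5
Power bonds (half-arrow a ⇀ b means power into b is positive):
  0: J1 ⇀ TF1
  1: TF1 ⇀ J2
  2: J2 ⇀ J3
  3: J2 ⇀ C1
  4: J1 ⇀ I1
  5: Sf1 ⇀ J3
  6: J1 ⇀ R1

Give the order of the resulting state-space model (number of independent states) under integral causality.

b5 |Sf1  (Sf1: flow source, stroke at near end)
b2 |J3  (closing 0-jn rule on J3)
b3 |J2  (C1 outputs effort q/C1)
b1 |TF1  (0-jn J2 has e-setter on 3)
b0 |J1  (through TF1, causality passes straight; one stroke at TF1)
b4 |I1  (common-e at J1 fixed by 0)
b6 |R1  (common-e at J1 fixed by 0)

2  (C1, I1 all integral)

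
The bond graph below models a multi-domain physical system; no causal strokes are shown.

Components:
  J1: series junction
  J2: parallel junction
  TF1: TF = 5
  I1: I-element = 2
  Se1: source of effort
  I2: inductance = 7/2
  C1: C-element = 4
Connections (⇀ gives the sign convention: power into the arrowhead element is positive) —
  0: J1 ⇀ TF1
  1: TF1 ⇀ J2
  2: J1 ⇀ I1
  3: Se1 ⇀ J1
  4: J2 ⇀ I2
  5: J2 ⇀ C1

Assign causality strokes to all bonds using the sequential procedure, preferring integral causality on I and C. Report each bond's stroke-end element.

#0 |J1
#1 |TF1
#2 |I1
#3 |J1
#4 |I2
#5 |J2

bond 3 stroke→J1  (Se1 fixes effort; stroke away)
bond 2 stroke→I1  (prefer integral on I1)
bond 0 stroke→J1  (common-f at J1 fixed by 2)
bond 1 stroke→TF1  (TF TF1: opposite of bond 0)
bond 4 stroke→I2  (prefer integral on I2)
bond 5 stroke→J2  (only one effort-in slot at J2)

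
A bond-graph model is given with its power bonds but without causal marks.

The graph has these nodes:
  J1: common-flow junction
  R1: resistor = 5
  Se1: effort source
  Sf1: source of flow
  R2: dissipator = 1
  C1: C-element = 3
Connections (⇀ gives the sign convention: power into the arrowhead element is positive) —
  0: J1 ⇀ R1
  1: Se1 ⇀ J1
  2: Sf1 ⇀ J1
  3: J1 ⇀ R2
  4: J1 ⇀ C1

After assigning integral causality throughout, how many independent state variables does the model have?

1  (C1 all integral)

#1 stroke at J1  (Se1 fixes effort; stroke away)
#2 stroke at Sf1  (Sf1: flow source, stroke at near end)
#0 stroke at J1  (J1 flow already set via bond 2)
#3 stroke at J1  (1-jn J1 has f-setter on 2)
#4 stroke at J1  (common-f at J1 fixed by 2)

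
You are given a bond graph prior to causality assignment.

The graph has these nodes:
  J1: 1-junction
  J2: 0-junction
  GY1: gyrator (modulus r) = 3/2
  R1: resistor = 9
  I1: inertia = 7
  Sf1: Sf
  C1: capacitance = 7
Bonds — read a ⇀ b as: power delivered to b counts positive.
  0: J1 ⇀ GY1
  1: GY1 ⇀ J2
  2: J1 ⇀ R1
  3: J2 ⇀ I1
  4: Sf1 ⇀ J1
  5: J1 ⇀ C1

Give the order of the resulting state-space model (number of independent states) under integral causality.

2  (C1, I1 all integral)

b4 |Sf1  (Sf1 fixes flow; stroke at Sf1)
b0 |J1  (common-f at J1 fixed by 4)
b2 |J1  (J1: bond 4 brought flow, rest push out)
b5 |J1  (J1: bond 4 brought flow, rest push out)
b1 |J2  (GY GY1: same side as bond 0)
b3 |I1  (0-jn J2 has e-setter on 1)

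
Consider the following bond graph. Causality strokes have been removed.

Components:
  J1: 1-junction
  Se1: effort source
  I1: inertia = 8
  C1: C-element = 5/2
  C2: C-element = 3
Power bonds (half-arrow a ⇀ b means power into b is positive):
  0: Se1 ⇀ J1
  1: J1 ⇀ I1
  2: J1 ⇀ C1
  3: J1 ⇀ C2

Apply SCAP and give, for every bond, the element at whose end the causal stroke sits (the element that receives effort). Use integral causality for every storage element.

b0 |J1
b1 |I1
b2 |J1
b3 |J1

#0 stroke→J1  (Se1: effort source, stroke at far end)
#1 stroke→I1  (I1 outputs flow p/I1)
#2 stroke→J1  (common-f at J1 fixed by 1)
#3 stroke→J1  (common-f at J1 fixed by 1)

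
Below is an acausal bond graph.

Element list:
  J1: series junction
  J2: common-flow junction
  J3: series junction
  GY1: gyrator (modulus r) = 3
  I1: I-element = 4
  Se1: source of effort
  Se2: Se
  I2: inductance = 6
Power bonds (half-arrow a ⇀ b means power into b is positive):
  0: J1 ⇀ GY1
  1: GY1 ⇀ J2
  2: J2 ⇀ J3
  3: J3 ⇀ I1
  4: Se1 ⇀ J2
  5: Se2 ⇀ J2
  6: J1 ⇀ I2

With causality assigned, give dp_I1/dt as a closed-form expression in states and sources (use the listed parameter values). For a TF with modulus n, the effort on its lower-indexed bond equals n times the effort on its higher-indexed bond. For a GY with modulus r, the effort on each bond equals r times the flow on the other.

b4 |J2  (source Se1 imposes e)
b5 |J2  (Se2: effort source, stroke at far end)
b3 |I1  (prefer integral on I1)
b2 |J3  (common-f at J3 fixed by 3)
b1 |J2  (J2: bond 2 brought flow, rest push out)
b0 |J1  (GY1: gyrator matches bond 1)
b6 |I2  (J1: last free bond brings flow in)

dp_I1/dt = E_Se1 + E_Se2 + p_I2/2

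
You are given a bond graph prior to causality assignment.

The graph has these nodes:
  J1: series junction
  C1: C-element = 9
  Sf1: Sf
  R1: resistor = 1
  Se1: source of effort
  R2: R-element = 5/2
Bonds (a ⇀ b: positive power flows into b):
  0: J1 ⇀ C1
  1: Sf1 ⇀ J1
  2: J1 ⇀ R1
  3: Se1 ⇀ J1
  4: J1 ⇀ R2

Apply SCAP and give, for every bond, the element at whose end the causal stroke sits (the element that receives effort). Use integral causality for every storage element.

#1 →Sf1  (source Sf1 imposes f)
#3 →J1  (Se1 (Se) sets effort on bond)
#0 →J1  (J1 flow already set via bond 1)
#2 →J1  (J1: bond 1 brought flow, rest push out)
#4 →J1  (1-jn J1 has f-setter on 1)

β0 |J1
β1 |Sf1
β2 |J1
β3 |J1
β4 |J1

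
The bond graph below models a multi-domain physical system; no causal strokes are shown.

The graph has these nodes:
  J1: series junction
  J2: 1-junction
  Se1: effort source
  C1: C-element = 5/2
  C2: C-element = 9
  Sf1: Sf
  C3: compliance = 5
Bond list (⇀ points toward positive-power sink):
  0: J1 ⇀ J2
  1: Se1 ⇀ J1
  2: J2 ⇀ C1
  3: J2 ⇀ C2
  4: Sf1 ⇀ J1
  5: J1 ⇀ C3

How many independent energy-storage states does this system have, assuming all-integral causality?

b1 stroke→J1  (Se1 fixes effort; stroke away)
b4 stroke→Sf1  (Sf1: flow source, stroke at near end)
b0 stroke→J1  (J1: bond 4 brought flow, rest push out)
b5 stroke→J1  (J1 flow already set via bond 4)
b2 stroke→J2  (J2 flow already set via bond 0)
b3 stroke→J2  (J2: bond 0 brought flow, rest push out)

3  (C1, C2, C3 all integral)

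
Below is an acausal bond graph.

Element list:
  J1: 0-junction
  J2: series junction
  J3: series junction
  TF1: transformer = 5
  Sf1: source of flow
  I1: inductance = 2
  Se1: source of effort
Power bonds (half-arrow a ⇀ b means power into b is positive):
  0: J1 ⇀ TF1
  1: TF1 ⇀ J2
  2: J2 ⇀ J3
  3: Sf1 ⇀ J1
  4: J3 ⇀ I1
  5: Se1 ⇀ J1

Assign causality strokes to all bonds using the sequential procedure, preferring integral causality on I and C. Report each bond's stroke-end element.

b3 →Sf1  (Sf1 fixes flow; stroke at Sf1)
b5 →J1  (Se1: effort source, stroke at far end)
b0 →TF1  (J1 effort already set via bond 5)
b1 →J2  (TF1: transformer flips bond 0)
b2 →J3  (only one flow-in slot at J2)
b4 →I1  (closing 1-jn rule on J3)

β0 stroke at TF1
β1 stroke at J2
β2 stroke at J3
β3 stroke at Sf1
β4 stroke at I1
β5 stroke at J1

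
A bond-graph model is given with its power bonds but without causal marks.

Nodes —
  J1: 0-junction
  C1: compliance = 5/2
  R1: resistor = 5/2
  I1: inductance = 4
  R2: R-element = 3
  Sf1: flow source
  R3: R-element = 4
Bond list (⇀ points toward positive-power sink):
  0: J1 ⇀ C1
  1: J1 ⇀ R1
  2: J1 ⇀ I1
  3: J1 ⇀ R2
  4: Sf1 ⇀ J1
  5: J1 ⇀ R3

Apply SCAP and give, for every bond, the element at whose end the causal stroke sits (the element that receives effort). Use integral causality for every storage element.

bond 4 →Sf1  (Sf1 (Sf) sets flow on bond)
bond 0 →J1  (C1 integral (e out))
bond 1 →R1  (common-e at J1 fixed by 0)
bond 2 →I1  (0-jn J1 has e-setter on 0)
bond 3 →R2  (J1: bond 0 brought effort, rest push out)
bond 5 →R3  (J1: bond 0 brought effort, rest push out)

β0 →J1
β1 →R1
β2 →I1
β3 →R2
β4 →Sf1
β5 →R3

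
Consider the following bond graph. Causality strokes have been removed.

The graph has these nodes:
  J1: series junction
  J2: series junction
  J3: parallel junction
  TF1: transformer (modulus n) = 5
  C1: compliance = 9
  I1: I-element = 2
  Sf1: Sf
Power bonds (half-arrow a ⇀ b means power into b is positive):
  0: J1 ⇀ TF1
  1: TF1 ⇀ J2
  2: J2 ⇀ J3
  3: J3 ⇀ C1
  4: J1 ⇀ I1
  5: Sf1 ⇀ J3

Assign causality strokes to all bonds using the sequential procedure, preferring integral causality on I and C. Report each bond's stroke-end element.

#5 stroke→Sf1  (source Sf1 imposes f)
#3 stroke→J3  (C1 outputs effort q/C1)
#2 stroke→J2  (J3: bond 3 brought effort, rest push out)
#1 stroke→TF1  (J2: last free bond brings flow in)
#0 stroke→J1  (through TF1, causality passes straight; one stroke at TF1)
#4 stroke→I1  (only one flow-in slot at J1)

#0 stroke at J1
#1 stroke at TF1
#2 stroke at J2
#3 stroke at J3
#4 stroke at I1
#5 stroke at Sf1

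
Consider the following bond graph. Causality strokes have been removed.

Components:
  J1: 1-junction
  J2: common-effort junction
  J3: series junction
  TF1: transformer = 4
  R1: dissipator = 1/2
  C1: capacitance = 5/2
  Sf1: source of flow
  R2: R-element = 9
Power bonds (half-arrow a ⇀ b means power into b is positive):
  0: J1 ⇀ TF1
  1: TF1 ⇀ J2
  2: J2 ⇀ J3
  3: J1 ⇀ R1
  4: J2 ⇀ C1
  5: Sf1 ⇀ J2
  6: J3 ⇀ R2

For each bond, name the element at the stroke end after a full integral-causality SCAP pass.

bond 5 |Sf1  (Sf1 fixes flow; stroke at Sf1)
bond 4 |J2  (C1: C, integral causality)
bond 1 |TF1  (common-e at J2 fixed by 4)
bond 2 |J3  (common-e at J2 fixed by 4)
bond 6 |R2  (J3: last free bond brings flow in)
bond 0 |J1  (through TF1, causality passes straight; one stroke at TF1)
bond 3 |R1  (J1: last free bond brings flow in)

bond 0 |J1
bond 1 |TF1
bond 2 |J3
bond 3 |R1
bond 4 |J2
bond 5 |Sf1
bond 6 |R2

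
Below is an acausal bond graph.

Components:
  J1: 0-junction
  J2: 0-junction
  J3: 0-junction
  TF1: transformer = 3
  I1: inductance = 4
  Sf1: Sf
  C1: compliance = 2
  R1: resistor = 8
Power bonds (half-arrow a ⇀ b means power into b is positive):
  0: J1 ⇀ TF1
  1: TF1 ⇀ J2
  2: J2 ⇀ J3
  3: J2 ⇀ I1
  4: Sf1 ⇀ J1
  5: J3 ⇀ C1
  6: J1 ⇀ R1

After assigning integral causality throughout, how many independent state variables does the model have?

β4 stroke→Sf1  (source Sf1 imposes f)
β3 stroke→I1  (I1: I, integral causality)
β5 stroke→J3  (prefer integral on C1)
β2 stroke→J2  (0-jn J3 has e-setter on 5)
β1 stroke→TF1  (common-e at J2 fixed by 2)
β0 stroke→J1  (TF TF1: opposite of bond 1)
β6 stroke→R1  (common-e at J1 fixed by 0)

2  (C1, I1 all integral)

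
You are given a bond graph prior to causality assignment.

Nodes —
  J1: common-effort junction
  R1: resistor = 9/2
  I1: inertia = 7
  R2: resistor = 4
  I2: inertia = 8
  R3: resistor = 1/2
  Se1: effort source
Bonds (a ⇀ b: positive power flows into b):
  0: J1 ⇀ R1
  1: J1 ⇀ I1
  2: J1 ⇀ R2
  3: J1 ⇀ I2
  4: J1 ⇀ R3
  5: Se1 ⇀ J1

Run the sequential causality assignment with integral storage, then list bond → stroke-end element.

#0 |R1
#1 |I1
#2 |R2
#3 |I2
#4 |R3
#5 |J1

β5 →J1  (Se1: effort source, stroke at far end)
β0 →R1  (J1: bond 5 brought effort, rest push out)
β1 →I1  (J1: bond 5 brought effort, rest push out)
β2 →R2  (common-e at J1 fixed by 5)
β3 →I2  (J1 effort already set via bond 5)
β4 →R3  (0-jn J1 has e-setter on 5)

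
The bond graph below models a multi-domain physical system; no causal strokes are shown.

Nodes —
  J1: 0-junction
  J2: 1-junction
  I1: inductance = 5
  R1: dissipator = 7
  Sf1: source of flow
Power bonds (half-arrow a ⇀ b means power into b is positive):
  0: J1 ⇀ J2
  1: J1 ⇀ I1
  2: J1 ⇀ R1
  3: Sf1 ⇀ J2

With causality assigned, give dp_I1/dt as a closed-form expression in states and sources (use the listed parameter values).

dp_I1/dt = -7*F_Sf1 - 7*p_I1/5

#3 stroke at Sf1  (source Sf1 imposes f)
#0 stroke at J2  (J2: bond 3 brought flow, rest push out)
#1 stroke at I1  (I1 integral (f out))
#2 stroke at J1  (closing 0-jn rule on J1)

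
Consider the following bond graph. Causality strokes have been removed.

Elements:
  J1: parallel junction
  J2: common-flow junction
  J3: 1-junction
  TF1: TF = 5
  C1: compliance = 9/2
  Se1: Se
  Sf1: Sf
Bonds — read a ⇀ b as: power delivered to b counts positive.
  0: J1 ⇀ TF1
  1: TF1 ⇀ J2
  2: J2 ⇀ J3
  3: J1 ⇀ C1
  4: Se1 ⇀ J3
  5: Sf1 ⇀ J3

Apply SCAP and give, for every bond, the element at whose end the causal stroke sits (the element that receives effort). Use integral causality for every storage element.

b0 →TF1
b1 →J2
b2 →J3
b3 →J1
b4 →J3
b5 →Sf1

#4 →J3  (source Se1 imposes e)
#5 →Sf1  (Sf1 (Sf) sets flow on bond)
#2 →J3  (J3: bond 5 brought flow, rest push out)
#1 →J2  (J2: bond 2 brought flow, rest push out)
#0 →TF1  (TF1 one-in-one-out from 1)
#3 →J1  (J1: last free bond brings effort in)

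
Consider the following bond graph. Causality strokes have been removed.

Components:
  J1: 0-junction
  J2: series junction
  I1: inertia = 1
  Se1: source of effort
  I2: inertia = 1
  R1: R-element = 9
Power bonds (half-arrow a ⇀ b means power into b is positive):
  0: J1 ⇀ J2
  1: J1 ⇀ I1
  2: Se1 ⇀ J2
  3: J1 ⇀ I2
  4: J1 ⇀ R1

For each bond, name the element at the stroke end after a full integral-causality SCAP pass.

#2 →J2  (Se1 fixes effort; stroke away)
#0 →J1  (J2 needs exactly one f-in)
#1 →I1  (common-e at J1 fixed by 0)
#3 →I2  (common-e at J1 fixed by 0)
#4 →R1  (common-e at J1 fixed by 0)

bond 0 stroke at J1
bond 1 stroke at I1
bond 2 stroke at J2
bond 3 stroke at I2
bond 4 stroke at R1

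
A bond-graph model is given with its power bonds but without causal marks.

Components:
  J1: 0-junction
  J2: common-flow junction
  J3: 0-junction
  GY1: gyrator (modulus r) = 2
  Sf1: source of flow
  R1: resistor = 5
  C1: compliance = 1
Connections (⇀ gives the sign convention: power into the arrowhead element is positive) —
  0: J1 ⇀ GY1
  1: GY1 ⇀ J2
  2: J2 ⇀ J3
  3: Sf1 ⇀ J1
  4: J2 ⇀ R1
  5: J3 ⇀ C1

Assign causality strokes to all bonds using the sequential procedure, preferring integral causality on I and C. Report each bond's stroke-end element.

#3 stroke at Sf1  (Sf1: flow source, stroke at near end)
#0 stroke at J1  (J1 needs exactly one e-in)
#1 stroke at J2  (GY1 both-in/both-out from 0)
#5 stroke at J3  (prefer integral on C1)
#2 stroke at J2  (common-e at J3 fixed by 5)
#4 stroke at R1  (J2: last free bond brings flow in)

#0 stroke at J1
#1 stroke at J2
#2 stroke at J2
#3 stroke at Sf1
#4 stroke at R1
#5 stroke at J3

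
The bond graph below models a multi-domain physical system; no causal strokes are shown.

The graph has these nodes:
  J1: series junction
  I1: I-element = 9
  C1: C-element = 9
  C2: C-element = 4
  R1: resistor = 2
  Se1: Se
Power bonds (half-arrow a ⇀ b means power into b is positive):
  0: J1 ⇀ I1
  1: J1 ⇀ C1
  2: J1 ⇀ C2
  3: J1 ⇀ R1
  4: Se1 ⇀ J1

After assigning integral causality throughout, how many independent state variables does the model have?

3  (C1, C2, I1 all integral)

#4 →J1  (Se1 (Se) sets effort on bond)
#0 →I1  (I1 outputs flow p/I1)
#1 →J1  (J1: bond 0 brought flow, rest push out)
#2 →J1  (J1 flow already set via bond 0)
#3 →J1  (common-f at J1 fixed by 0)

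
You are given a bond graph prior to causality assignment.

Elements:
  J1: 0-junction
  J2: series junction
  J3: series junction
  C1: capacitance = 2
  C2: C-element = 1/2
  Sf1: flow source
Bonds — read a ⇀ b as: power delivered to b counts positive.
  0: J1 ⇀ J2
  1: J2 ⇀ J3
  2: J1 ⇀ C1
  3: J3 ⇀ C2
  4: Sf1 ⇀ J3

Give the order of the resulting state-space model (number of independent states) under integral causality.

2  (C1, C2 all integral)

bond 4 →Sf1  (Sf1 (Sf) sets flow on bond)
bond 1 →J3  (1-jn J3 has f-setter on 4)
bond 3 →J3  (J3: bond 4 brought flow, rest push out)
bond 0 →J2  (1-jn J2 has f-setter on 1)
bond 2 →J1  (closing 0-jn rule on J1)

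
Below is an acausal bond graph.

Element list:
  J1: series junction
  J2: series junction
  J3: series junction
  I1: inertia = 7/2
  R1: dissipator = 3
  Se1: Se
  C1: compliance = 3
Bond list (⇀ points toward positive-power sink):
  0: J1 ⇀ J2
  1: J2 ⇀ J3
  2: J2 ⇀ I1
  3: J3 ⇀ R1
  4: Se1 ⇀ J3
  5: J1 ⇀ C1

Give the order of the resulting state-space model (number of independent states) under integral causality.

2  (C1, I1 all integral)

b4 stroke→J3  (Se1: effort source, stroke at far end)
b2 stroke→I1  (I1 outputs flow p/I1)
b0 stroke→J2  (J2 flow already set via bond 2)
b1 stroke→J2  (1-jn J2 has f-setter on 2)
b3 stroke→J3  (J3 flow already set via bond 1)
b5 stroke→J1  (J1 flow already set via bond 0)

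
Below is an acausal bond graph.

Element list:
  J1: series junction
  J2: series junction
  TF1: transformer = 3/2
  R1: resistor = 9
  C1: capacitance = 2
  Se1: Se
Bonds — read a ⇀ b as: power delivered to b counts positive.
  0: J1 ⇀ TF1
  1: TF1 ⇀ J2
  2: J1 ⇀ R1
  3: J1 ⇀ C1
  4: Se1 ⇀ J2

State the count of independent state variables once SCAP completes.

b4 |J2  (Se1: effort source, stroke at far end)
b1 |TF1  (closing 1-jn rule on J2)
b0 |J1  (TF1: transformer flips bond 1)
b3 |J1  (prefer integral on C1)
b2 |R1  (J1: last free bond brings flow in)

1  (C1 all integral)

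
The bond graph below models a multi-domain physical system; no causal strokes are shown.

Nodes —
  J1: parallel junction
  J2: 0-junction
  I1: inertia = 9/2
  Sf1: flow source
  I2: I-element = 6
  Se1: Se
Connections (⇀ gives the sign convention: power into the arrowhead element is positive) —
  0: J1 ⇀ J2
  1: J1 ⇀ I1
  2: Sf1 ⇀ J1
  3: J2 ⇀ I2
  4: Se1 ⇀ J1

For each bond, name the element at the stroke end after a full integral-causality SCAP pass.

b2 |Sf1  (Sf1 fixes flow; stroke at Sf1)
b4 |J1  (Se1 (Se) sets effort on bond)
b0 |J2  (J1: bond 4 brought effort, rest push out)
b1 |I1  (0-jn J1 has e-setter on 4)
b3 |I2  (0-jn J2 has e-setter on 0)

b0 |J2
b1 |I1
b2 |Sf1
b3 |I2
b4 |J1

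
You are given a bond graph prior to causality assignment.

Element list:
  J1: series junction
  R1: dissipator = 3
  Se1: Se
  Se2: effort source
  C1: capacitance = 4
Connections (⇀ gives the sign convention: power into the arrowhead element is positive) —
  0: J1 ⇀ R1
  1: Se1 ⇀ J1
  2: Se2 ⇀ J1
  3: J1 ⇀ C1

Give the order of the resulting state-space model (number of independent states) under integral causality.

1  (C1 all integral)

#1 |J1  (source Se1 imposes e)
#2 |J1  (Se2 (Se) sets effort on bond)
#3 |J1  (C1 outputs effort q/C1)
#0 |R1  (only one flow-in slot at J1)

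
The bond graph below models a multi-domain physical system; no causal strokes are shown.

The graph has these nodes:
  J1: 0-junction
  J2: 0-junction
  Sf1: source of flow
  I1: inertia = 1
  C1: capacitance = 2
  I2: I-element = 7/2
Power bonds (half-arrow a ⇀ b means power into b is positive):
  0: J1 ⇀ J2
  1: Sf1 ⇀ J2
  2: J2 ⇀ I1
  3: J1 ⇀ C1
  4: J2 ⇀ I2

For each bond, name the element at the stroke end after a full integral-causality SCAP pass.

#0 stroke→J2
#1 stroke→Sf1
#2 stroke→I1
#3 stroke→J1
#4 stroke→I2

b1 stroke at Sf1  (Sf1: flow source, stroke at near end)
b2 stroke at I1  (prefer integral on I1)
b3 stroke at J1  (C1 integral (e out))
b0 stroke at J2  (J1: bond 3 brought effort, rest push out)
b4 stroke at I2  (J2 effort already set via bond 0)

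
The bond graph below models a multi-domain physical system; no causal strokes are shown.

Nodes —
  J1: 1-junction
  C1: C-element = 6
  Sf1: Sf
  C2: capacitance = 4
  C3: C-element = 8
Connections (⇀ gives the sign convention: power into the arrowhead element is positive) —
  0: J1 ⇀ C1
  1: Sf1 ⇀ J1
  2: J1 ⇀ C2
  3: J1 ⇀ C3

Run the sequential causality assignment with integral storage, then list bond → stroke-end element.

bond 0 stroke→J1
bond 1 stroke→Sf1
bond 2 stroke→J1
bond 3 stroke→J1

b1 stroke→Sf1  (source Sf1 imposes f)
b0 stroke→J1  (1-jn J1 has f-setter on 1)
b2 stroke→J1  (1-jn J1 has f-setter on 1)
b3 stroke→J1  (common-f at J1 fixed by 1)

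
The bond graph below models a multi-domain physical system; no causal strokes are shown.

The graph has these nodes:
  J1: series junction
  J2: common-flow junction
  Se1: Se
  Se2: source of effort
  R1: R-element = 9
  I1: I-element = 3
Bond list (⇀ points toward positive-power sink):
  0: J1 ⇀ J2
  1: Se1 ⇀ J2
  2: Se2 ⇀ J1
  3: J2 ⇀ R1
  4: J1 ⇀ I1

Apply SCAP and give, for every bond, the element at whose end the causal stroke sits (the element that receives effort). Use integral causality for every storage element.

b0 |J1
b1 |J2
b2 |J1
b3 |J2
b4 |I1

b1 |J2  (Se1: effort source, stroke at far end)
b2 |J1  (Se2 fixes effort; stroke away)
b4 |I1  (I1: I, integral causality)
b0 |J1  (J1: bond 4 brought flow, rest push out)
b3 |J2  (common-f at J2 fixed by 0)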